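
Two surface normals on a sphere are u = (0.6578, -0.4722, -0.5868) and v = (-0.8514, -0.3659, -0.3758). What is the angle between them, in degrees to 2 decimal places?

99.60°

u·v = -0.1668; |u| = 1.0000, |v| = 1.0000.
cos θ = (u·v)/(|u||v|) = -0.1668, so θ = 99.60°.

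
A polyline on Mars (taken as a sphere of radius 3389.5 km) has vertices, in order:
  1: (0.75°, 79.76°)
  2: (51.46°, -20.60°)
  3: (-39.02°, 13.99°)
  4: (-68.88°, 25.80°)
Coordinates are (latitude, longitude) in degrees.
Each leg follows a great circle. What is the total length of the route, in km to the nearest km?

Leg 1→2: central angle 1.6728 rad, distance 5669.9 km.
Leg 2→3: central angle 1.6649 rad, distance 5643.1 km.
Leg 3→4: central angle 0.5329 rad, distance 1806.4 km.
Total: 5669.9 + 5643.1 + 1806.4 ≈ 13119 km.

13119 km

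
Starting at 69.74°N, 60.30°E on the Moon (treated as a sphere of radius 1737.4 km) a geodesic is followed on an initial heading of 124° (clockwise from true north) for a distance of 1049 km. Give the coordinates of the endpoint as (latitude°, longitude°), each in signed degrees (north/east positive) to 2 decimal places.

41.48°, 99.22°

Angular distance δ = d/R = 1049/1737.4 = 0.60378 rad; initial bearing θ = 2.1642 rad.
sin φ₂ = sin φ₁ cos δ + cos φ₁ sin δ cos θ = (0.9381)(0.8232) + (0.3463)(0.5678)(-0.5592) = 0.6623, so φ₂ = 41.48°.
Δλ = atan2(sin θ sin δ cos φ₁, cos δ − sin φ₁ sin φ₂) = atan2(0.1630, 0.2018) = 38.921°.
λ₂ = 60.300° + 38.921° = 99.22°.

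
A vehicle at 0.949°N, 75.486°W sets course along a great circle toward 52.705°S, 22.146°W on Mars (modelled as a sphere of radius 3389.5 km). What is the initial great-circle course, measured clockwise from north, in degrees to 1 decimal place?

148.8°

Δλ = 53.340° = 0.9310 rad.
y = sin Δλ · cos φ₂ = (0.8022)(0.6059) = 0.4861
x = cos φ₁ sin φ₂ − sin φ₁ cos φ₂ cos Δλ = (0.9999)(-0.7955) − (0.0166)(0.6059)(0.5971) = -0.8014
θ = atan2(y, x) = 148.76°, so the bearing is 148.8°.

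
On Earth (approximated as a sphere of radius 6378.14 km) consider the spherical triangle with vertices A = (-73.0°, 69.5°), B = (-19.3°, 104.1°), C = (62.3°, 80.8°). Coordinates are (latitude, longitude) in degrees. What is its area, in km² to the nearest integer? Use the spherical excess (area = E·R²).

26187861 km²

Side lengths (central angles): a = 1.4603, b = 2.3652, c = 0.9965 rad; semiperimeter s = 2.4110.
By l'Huilier's theorem, tan(E/4) = √[tan(s/2) tan((s−a)/2) tan((s−b)/2) tan((s−c)/2)], giving spherical excess E = 0.6437 rad.
Area = E·R² = 0.6437 × (6378.14)² ≈ 26187861 km².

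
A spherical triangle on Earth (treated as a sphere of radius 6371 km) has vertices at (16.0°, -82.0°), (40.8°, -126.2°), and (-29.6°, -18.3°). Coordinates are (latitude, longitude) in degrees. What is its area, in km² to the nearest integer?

3816560 km²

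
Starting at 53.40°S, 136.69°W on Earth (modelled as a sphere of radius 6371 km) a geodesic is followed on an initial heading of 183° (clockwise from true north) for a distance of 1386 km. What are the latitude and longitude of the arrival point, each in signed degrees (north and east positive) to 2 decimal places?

-65.84°, -138.27°

Angular distance δ = d/R = 1386/6371 = 0.21755 rad; initial bearing θ = 3.1940 rad.
sin φ₂ = sin φ₁ cos δ + cos φ₁ sin δ cos θ = (-0.8028)(0.9764) + (0.5962)(0.2158)(-0.9986) = -0.9124, so φ₂ = -65.84°.
Δλ = atan2(sin θ sin δ cos φ₁, cos δ − sin φ₁ sin φ₂) = atan2(-0.0067, 0.2439) = -1.582°.
λ₂ = -136.690° − 1.582° = -138.27°.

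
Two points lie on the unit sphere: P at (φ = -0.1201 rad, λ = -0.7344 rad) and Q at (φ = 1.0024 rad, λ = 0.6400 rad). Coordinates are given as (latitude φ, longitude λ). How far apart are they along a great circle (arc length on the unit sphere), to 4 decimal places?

In radians: φ₁ = -0.1201, φ₂ = 1.0024, Δλ = 78.747° = 1.3744 rad.
cos c = sin φ₁ sin φ₂ + cos φ₁ cos φ₂ cos Δλ = (-0.1198)(0.8428) + (0.9928)(0.5383)(0.1951) = 0.00331,
so c = arccos(0.00331) = 1.56749 rad.
On the unit sphere the arc length equals the central angle: 1.5675.

1.5675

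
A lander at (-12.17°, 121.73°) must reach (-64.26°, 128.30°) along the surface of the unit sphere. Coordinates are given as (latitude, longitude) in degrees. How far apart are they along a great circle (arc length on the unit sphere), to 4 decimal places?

In radians: φ₁ = -0.2124, φ₂ = -1.1215, Δλ = 6.570° = 0.1147 rad.
cos c = sin φ₁ sin φ₂ + cos φ₁ cos φ₂ cos Δλ = (-0.2108)(-0.9008) + (0.9775)(0.4343)(0.9934) = 0.61163,
so c = arccos(0.61163) = 0.91267 rad.
On the unit sphere the arc length equals the central angle: 0.9127.

0.9127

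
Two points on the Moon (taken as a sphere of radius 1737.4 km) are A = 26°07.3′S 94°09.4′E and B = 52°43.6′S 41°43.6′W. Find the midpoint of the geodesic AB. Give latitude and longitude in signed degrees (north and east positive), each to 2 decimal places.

-63.13°, 51.84°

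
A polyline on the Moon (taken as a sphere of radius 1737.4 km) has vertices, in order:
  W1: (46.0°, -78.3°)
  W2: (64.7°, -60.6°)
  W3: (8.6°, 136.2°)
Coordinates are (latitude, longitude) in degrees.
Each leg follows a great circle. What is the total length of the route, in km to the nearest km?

Leg W1→W2: central angle 0.3677 rad, distance 638.8 km.
Leg W2→W3: central angle 1.8435 rad, distance 3202.9 km.
Total: 638.8 + 3202.9 ≈ 3842 km.

3842 km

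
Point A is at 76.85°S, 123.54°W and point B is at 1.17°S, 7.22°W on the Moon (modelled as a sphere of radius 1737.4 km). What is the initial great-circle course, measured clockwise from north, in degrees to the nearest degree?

116°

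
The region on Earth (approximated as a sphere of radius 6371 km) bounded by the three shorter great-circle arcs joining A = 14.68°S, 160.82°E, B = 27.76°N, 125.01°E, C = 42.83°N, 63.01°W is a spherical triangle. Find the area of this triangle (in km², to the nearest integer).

65590454 km²

Side lengths (central angles): a = 1.9028, b = 2.3241, c = 0.9568 rad; semiperimeter s = 2.5919.
By l'Huilier's theorem, tan(E/4) = √[tan(s/2) tan((s−a)/2) tan((s−b)/2) tan((s−c)/2)], giving spherical excess E = 1.6159 rad.
Area = E·R² = 1.6159 × (6371)² ≈ 65590454 km².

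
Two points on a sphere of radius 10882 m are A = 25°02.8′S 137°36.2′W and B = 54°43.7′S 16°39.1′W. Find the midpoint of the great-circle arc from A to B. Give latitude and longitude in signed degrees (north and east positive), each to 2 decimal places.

-57.66°, -98.48°

The central angle between A and B is δ = 1.4941 rad.
With f = 0.5, the slerp weights are sin((1−f)δ)/sin δ = 0.6815 and sin(fδ)/sin δ = 0.6815.
Weighted sum of the unit vectors: (0.6815)·(-0.6690,-0.6109,-0.4234) + (0.6815)·(0.5532,-0.1655,-0.8164) = (-0.0789, -0.5291, -0.8449).
Converting back: φ = atan2(z, √(x²+y²)) = -57.66°, λ = atan2(y, x) = -98.48°.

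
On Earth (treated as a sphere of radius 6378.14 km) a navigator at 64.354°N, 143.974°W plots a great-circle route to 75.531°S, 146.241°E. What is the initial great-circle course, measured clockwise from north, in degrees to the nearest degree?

Δλ = -69.785° = -1.2180 rad.
y = sin Δλ · cos φ₂ = (-0.9384)(0.2499) = -0.2345
x = cos φ₁ sin φ₂ − sin φ₁ cos φ₂ cos Δλ = (0.4328)(-0.9683) − (0.9015)(0.2499)(0.3455) = -0.4969
θ = atan2(y, x) = -154.74°; adding 360° gives 205°.

205°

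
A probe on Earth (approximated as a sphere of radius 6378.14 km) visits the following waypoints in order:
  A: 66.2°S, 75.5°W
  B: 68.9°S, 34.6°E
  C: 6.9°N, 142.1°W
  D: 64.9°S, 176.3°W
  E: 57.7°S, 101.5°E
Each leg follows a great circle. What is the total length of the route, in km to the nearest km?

29817 km

Leg A→B: central angle 0.6373 rad, distance 4065.0 km.
Leg B→C: central angle 2.0588 rad, distance 13131.4 km.
Leg C→D: central angle 1.3289 rad, distance 8476.1 km.
Leg D→E: central angle 0.6498 rad, distance 4144.5 km.
Total: 4065.0 + 13131.4 + 8476.1 + 4144.5 ≈ 29817 km.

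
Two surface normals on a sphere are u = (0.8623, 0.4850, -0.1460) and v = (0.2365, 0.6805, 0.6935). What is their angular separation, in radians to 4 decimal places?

u·v = 0.4327; |u| = 1.0001, |v| = 1.0000.
cos θ = (u·v)/(|u||v|) = 0.4327, so θ = 1.1233 rad.

1.1233 rad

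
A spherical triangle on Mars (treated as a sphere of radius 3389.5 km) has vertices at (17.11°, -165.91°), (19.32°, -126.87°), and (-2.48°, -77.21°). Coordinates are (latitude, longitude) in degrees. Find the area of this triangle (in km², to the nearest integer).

1232258 km²

Side lengths (central angles): a = 0.9323, b = 1.5619, c = 0.6471 rad; semiperimeter s = 1.5706.
By l'Huilier's theorem, tan(E/4) = √[tan(s/2) tan((s−a)/2) tan((s−b)/2) tan((s−c)/2)], giving spherical excess E = 0.1073 rad.
Area = E·R² = 0.1073 × (3389.5)² ≈ 1232258 km².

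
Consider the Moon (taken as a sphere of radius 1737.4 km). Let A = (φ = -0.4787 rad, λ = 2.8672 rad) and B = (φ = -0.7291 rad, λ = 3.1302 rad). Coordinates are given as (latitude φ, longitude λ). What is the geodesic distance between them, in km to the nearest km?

573 km

In radians: φ₁ = -0.4787, φ₂ = -0.7291, Δλ = 15.069° = 0.2630 rad.
cos c = sin φ₁ sin φ₂ + cos φ₁ cos φ₂ cos Δλ = (-0.4606)(-0.6662) + (0.8876)(0.7458)(0.9656) = 0.94605,
so c = arccos(0.94605) = 0.32997 rad.
Distance = R·c = 1737.4 × 0.3300 ≈ 573 km.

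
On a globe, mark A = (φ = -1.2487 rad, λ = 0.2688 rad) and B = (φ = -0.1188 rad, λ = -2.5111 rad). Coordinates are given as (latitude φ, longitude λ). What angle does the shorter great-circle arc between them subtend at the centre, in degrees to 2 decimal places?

Let φ₁ = -1.2487 rad, φ₂ = -0.1188 rad, and Δλ = -2.7799 rad.
Haversine: a = sin²(Δφ/2) + cos φ₁ cos φ₂ sin²(Δλ/2) = 0.2866 + (0.3166)(0.9930)(0.9676) = 0.59078.
Central angle c = 2·arcsin(√a) = 1.75337 rad.
So the angular separation is 100.46°.

100.46°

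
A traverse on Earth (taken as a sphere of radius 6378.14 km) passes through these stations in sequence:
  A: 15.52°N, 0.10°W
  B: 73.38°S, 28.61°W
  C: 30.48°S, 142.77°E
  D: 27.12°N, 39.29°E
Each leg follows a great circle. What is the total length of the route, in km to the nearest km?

Leg A→B: central angle 1.5850 rad, distance 10109.5 km.
Leg B→C: central angle 1.3260 rad, distance 8457.6 km.
Leg C→D: central angle 1.9933 rad, distance 12713.5 km.
Total: 10109.5 + 8457.6 + 12713.5 ≈ 31281 km.

31281 km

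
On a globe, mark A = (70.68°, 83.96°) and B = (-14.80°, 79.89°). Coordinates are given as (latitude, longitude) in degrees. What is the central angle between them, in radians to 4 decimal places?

In radians: φ₁ = 1.2336, φ₂ = -0.2583, Δλ = -4.070° = -0.0710 rad.
cos c = sin φ₁ sin φ₂ + cos φ₁ cos φ₂ cos Δλ = (0.9437)(-0.2554) + (0.3308)(0.9668)(0.9975) = 0.07800,
so c = arccos(0.07800) = 1.49272 rad.
So the angular separation is 1.4927 rad.

1.4927 rad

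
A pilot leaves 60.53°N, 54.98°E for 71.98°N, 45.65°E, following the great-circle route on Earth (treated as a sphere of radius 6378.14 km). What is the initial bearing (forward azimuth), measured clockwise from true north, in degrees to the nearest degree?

Δλ = -9.330° = -0.1628 rad.
y = sin Δλ · cos φ₂ = (-0.1621)(0.3093) = -0.0502
x = cos φ₁ sin φ₂ − sin φ₁ cos φ₂ cos Δλ = (0.4920)(0.9509) − (0.8706)(0.3093)(0.9868) = 0.2021
θ = atan2(y, x) = -13.94°; adding 360° gives 346°.

346°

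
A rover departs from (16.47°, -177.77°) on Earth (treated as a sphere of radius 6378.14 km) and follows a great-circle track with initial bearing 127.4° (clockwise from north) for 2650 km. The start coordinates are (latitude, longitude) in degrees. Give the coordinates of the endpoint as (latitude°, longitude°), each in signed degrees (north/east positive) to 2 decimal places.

1.39°, -159.06°

Angular distance δ = d/R = 2650/6378.14 = 0.41548 rad; initial bearing θ = 2.2235 rad.
sin φ₂ = sin φ₁ cos δ + cos φ₁ sin δ cos θ = (0.2835)(0.9149) + (0.9590)(0.4036)(-0.6074) = 0.0243, so φ₂ = 1.39°.
Δλ = atan2(sin θ sin δ cos φ₁, cos δ − sin φ₁ sin φ₂) = atan2(0.3075, 0.9080) = 18.708°.
λ₂ = -177.770° + 18.708° = -159.06°.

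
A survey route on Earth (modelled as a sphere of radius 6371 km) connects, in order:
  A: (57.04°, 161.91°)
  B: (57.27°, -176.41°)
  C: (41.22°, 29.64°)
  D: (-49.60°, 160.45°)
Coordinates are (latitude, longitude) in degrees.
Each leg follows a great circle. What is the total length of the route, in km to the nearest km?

Leg A→B: central angle 0.2044 rad, distance 1302.2 km.
Leg B→C: central angle 1.3807 rad, distance 8796.4 km.
Leg C→D: central angle 2.5330 rad, distance 16137.5 km.
Total: 1302.2 + 8796.4 + 16137.5 ≈ 26236 km.

26236 km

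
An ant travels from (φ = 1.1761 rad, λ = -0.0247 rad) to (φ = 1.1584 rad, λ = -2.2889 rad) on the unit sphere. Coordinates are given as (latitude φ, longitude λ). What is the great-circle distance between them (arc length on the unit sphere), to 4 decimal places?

0.7269

With latitudes φ₁ = 67.386°, φ₂ = 66.371° and longitude difference Δλ = -129.729°:
cos c = sin φ₁ sin φ₂ + cos φ₁ cos φ₂ cos Δλ = (0.9231)(0.9162) + (0.3845)(0.4008)(-0.6392) = 0.74721,
so c = arccos(0.74721) = 0.72694 rad.
On the unit sphere the arc length equals the central angle: 0.7269.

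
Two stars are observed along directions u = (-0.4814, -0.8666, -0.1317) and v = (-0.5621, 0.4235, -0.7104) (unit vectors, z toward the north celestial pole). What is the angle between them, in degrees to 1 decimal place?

90.2°

u·v = -0.0029; |u| = 1.0000, |v| = 1.0000.
cos θ = (u·v)/(|u||v|) = -0.0029, so θ = 90.2°.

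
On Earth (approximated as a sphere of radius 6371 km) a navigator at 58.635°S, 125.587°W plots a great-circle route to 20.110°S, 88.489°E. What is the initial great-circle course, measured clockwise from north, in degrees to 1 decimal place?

Δλ = -145.924° = -2.5469 rad.
y = sin Δλ · cos φ₂ = (-0.5603)(0.9390) = -0.5261
x = cos φ₁ sin φ₂ − sin φ₁ cos φ₂ cos Δλ = (0.5205)(-0.3438) − (-0.8539)(0.9390)(-0.8283) = -0.8431
θ = atan2(y, x) = -148.03°; adding 360° gives 212.0°.

212.0°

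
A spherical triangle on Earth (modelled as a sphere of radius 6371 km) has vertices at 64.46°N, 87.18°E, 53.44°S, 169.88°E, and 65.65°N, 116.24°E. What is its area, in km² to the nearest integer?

Side lengths (central angles): a = 2.1971, b = 0.2130, c = 2.3352 rad; semiperimeter s = 2.3727.
By l'Huilier's theorem, tan(E/4) = √[tan(s/2) tan((s−a)/2) tan((s−b)/2) tan((s−c)/2)], giving spherical excess E = 0.3482 rad.
Area = E·R² = 0.3482 × (6371)² ≈ 14134604 km².

14134604 km²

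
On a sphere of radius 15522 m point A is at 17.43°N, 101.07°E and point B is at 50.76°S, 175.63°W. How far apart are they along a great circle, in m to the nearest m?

26901 m

Let φ₁ = 0.3042 rad, φ₂ = -0.8859 rad, and Δλ = 1.4539 rad.
cos c = sin φ₁ sin φ₂ + cos φ₁ cos φ₂ cos Δλ = (0.2995)(-0.7745) + (0.9541)(0.6326)(0.1167) = -0.16158,
so c = arccos(-0.16158) = 1.73309 rad.
Distance = R·c = 15522 × 1.7331 ≈ 26901 m.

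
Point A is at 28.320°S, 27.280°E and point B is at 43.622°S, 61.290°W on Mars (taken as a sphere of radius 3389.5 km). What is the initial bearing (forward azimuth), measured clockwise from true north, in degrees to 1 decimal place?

With φ₁ = -0.4943, φ₂ = -0.7613, Δλ = -1.5458 rad, the forward-azimuth formula gives
θ = atan2( sin Δλ cos φ₂ , cos φ₁ sin φ₂ − sin φ₁ cos φ₂ cos Δλ ) = atan2(-0.7237, -0.5988) = -129.60°.
Adding 360° brings this into [0°, 360°): 230.4°.

230.4°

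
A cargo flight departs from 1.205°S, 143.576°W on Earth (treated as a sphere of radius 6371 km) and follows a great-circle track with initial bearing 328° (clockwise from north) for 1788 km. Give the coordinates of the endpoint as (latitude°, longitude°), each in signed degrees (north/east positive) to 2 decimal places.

Angular distance δ = d/R = 1788/6371 = 0.28065 rad; initial bearing θ = 5.7247 rad.
sin φ₂ = sin φ₁ cos δ + cos φ₁ sin δ cos θ = (-0.0210)(0.9609) + (0.9998)(0.2770)(0.8480) = 0.2146, so φ₂ = 12.39°.
Δλ = atan2(sin θ sin δ cos φ₁, cos δ − sin φ₁ sin φ₂) = atan2(-0.1467, 0.9654) = -8.643°.
λ₂ = -143.576° − 8.643° = -152.22°.

12.39°, -152.22°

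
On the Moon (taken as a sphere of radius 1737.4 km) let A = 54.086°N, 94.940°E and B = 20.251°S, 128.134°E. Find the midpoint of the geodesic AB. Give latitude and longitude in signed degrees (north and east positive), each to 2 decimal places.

The central angle between A and B is δ = 1.3896 rad.
With f = 0.5, the slerp weights are sin((1−f)δ)/sin δ = 0.6509 and sin(fδ)/sin δ = 0.6509.
Weighted sum of the unit vectors: (0.6509)·(-0.0505,0.5844,0.8099) + (0.6509)·(-0.5793,0.7379,-0.3461) = (-0.4100, 0.8607, 0.3019).
Converting back: φ = atan2(z, √(x²+y²)) = 17.57°, λ = atan2(y, x) = 115.47°.

17.57°, 115.47°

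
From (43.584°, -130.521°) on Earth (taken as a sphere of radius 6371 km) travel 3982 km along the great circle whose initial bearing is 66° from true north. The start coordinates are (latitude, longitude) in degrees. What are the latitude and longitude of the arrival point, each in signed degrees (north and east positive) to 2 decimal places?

47.01°, -78.90°

Angular distance δ = d/R = 3982/6371 = 0.62502 rad; initial bearing θ = 1.1519 rad.
sin φ₂ = sin φ₁ cos δ + cos φ₁ sin δ cos θ = (0.6894)(0.8110) + (0.7244)(0.5851)(0.4067) = 0.7315, so φ₂ = 47.01°.
Δλ = atan2(sin θ sin δ cos φ₁, cos δ − sin φ₁ sin φ₂) = atan2(0.3872, 0.3067) = 51.620°.
λ₂ = -130.521° + 51.620° = -78.90°.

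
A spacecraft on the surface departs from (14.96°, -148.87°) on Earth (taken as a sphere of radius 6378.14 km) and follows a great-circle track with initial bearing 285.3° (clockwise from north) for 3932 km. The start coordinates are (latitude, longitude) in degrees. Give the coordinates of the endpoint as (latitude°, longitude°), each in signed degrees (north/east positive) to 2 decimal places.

Angular distance δ = d/R = 3932/6378.14 = 0.61648 rad; initial bearing θ = 4.9794 rad.
sin φ₂ = sin φ₁ cos δ + cos φ₁ sin δ cos θ = (0.2581)(0.8159) + (0.9661)(0.5782)(0.2639) = 0.3580, so φ₂ = 20.98°.
Δλ = atan2(sin θ sin δ cos φ₁, cos δ − sin φ₁ sin φ₂) = atan2(-0.5388, 0.7235) = -36.674°.
λ₂ = -148.870° − 36.674° = -185.54° → 174.46° after wrapping to (−180°, 180°].

20.98°, 174.46°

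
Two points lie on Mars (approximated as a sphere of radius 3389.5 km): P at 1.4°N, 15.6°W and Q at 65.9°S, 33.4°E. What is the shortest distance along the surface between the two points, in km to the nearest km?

In radians: φ₁ = 0.0244, φ₂ = -1.1502, Δλ = 49.000° = 0.8552 rad.
cos c = sin φ₁ sin φ₂ + cos φ₁ cos φ₂ cos Δλ = (0.0244)(-0.9128) + (0.9997)(0.4083)(0.6561) = 0.24551,
so c = arccos(0.24551) = 1.32275 rad.
Distance = R·c = 3389.5 × 1.3228 ≈ 4483 km.

4483 km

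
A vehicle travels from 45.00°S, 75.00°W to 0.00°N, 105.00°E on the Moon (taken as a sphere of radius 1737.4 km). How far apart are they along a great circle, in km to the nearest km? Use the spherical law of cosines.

4094 km

In radians: φ₁ = -0.7854, φ₂ = 0.0000, Δλ = -180.000° = -3.1416 rad.
cos c = sin φ₁ sin φ₂ + cos φ₁ cos φ₂ cos Δλ = (-0.7071)(0.0000) + (0.7071)(1.0000)(-1.0000) = -0.70711,
so c = arccos(-0.70711) = 2.35619 rad.
Distance = R·c = 1737.4 × 2.3562 ≈ 4094 km.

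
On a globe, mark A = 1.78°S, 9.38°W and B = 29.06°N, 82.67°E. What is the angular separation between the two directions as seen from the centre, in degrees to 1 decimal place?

92.7°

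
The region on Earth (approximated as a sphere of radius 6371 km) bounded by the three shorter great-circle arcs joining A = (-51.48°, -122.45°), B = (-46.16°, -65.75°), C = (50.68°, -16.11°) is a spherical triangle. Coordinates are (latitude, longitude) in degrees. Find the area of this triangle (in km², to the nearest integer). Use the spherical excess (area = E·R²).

27911348 km²

Side lengths (central angles): a = 1.8481, b = 2.3693, c = 0.6416 rad; semiperimeter s = 2.4295.
By l'Huilier's theorem, tan(E/4) = √[tan(s/2) tan((s−a)/2) tan((s−b)/2) tan((s−c)/2)], giving spherical excess E = 0.6876 rad.
Area = E·R² = 0.6876 × (6371)² ≈ 27911348 km².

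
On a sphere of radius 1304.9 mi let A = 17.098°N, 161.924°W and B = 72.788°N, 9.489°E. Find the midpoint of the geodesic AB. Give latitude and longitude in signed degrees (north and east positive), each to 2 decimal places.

The central angle between A and B is δ = 1.5696 rad.
With f = 0.5, the slerp weights are sin((1−f)δ)/sin δ = 0.7067 and sin(fδ)/sin δ = 0.7067.
Weighted sum of the unit vectors: (0.7067)·(-0.9086,-0.2966,0.2940) + (0.7067)·(0.2919,0.0488,0.9552) = (-0.4359, -0.1751, 0.8828).
Converting back: φ = atan2(z, √(x²+y²)) = 61.98°, λ = atan2(y, x) = -158.11°.

61.98°, -158.11°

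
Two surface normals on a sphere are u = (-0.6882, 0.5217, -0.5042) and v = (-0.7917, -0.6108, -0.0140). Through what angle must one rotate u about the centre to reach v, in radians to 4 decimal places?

1.3354 rad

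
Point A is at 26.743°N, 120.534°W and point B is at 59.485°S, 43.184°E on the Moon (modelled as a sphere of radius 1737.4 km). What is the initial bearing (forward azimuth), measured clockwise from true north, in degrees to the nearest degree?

165°

With φ₁ = 0.4668, φ₂ = -1.0382, Δλ = 2.8574 rad, the forward-azimuth formula gives
θ = atan2( sin Δλ cos φ₂ , cos φ₁ sin φ₂ − sin φ₁ cos φ₂ cos Δλ ) = atan2(0.1424, -0.5500) = 165.49°.
So the initial bearing is 165°.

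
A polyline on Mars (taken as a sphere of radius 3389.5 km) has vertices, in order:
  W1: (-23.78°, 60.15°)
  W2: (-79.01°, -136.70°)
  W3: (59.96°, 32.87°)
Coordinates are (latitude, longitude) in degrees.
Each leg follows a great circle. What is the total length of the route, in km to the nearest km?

14047 km

Leg W1→W2: central angle 1.3399 rad, distance 4541.5 km.
Leg W2→W3: central angle 2.8043 rad, distance 9505.2 km.
Total: 4541.5 + 9505.2 ≈ 14047 km.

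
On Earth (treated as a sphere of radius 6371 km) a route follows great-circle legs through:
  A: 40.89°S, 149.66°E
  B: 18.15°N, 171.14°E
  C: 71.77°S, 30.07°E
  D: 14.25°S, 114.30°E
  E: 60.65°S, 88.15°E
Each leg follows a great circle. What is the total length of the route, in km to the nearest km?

Leg A→B: central angle 1.0877 rad, distance 6929.6 km.
Leg B→C: central angle 2.1260 rad, distance 13544.8 km.
Leg C→D: central angle 1.3033 rad, distance 8303.6 km.
Leg D→E: central angle 0.8750 rad, distance 5574.7 km.
Total: 6929.6 + 13544.8 + 8303.6 + 5574.7 ≈ 34353 km.

34353 km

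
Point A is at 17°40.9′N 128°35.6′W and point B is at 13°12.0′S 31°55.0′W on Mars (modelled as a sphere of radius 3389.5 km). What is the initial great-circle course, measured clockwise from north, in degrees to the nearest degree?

101°

With φ₁ = 0.3086, φ₂ = -0.2304, Δλ = 1.6873 rad, the forward-azimuth formula gives
θ = atan2( sin Δλ cos φ₂ , cos φ₁ sin φ₂ − sin φ₁ cos φ₂ cos Δλ ) = atan2(0.9670, -0.1832) = 100.73°.
So the initial bearing is 101°.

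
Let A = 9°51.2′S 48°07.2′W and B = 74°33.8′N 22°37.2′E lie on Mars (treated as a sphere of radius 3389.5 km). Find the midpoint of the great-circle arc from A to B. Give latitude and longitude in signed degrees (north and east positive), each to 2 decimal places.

35.73°, -34.94°

The central angle between A and B is δ = 1.6493 rad.
With f = 0.5, the slerp weights are sin((1−f)δ)/sin δ = 0.7366 and sin(fδ)/sin δ = 0.7366.
Weighted sum of the unit vectors: (0.7366)·(0.6577,-0.7336,-0.1711) + (0.7366)·(0.2457,0.1024,0.9639) = (0.6655, -0.4649, 0.5840).
Converting back: φ = atan2(z, √(x²+y²)) = 35.73°, λ = atan2(y, x) = -34.94°.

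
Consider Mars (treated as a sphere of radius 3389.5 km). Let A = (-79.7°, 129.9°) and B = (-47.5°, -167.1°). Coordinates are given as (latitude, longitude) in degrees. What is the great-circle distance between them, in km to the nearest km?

2290 km

With latitudes φ₁ = -79.700°, φ₂ = -47.500° and longitude difference Δλ = 63.000°:
Haversine: a = sin²(Δφ/2) + cos φ₁ cos φ₂ sin²(Δλ/2) = 0.0769 + (0.1788)(0.6756)(0.2730) = 0.10988.
Central angle c = 2·arcsin(√a) = 0.67575 rad.
Distance = R·c = 3389.5 × 0.6758 ≈ 2290 km.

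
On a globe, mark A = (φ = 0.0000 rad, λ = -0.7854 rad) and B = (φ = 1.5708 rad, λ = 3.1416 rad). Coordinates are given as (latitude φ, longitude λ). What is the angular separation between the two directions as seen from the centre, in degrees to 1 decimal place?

90.0°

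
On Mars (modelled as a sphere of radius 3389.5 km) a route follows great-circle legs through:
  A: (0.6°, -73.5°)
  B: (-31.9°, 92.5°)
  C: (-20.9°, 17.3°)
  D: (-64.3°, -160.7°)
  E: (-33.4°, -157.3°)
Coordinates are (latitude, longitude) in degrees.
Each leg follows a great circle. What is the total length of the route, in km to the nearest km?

Leg A→B: central angle 2.5485 rad, distance 8638.3 km.
Leg B→C: central angle 1.1690 rad, distance 3962.2 km.
Leg C→D: central angle 1.6543 rad, distance 5607.3 km.
Leg D→E: central angle 0.5405 rad, distance 1832.2 km.
Total: 8638.3 + 3962.2 + 5607.3 + 1832.2 ≈ 20040 km.

20040 km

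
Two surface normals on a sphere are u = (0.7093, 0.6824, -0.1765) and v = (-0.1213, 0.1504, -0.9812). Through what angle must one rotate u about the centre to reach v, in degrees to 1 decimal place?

79.1°

u·v = 0.1898; |u| = 1.0000, |v| = 1.0000.
cos θ = (u·v)/(|u||v|) = 0.1898, so θ = 79.1°.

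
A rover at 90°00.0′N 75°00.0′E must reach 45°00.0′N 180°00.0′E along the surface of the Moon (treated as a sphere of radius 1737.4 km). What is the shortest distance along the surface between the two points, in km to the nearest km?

1365 km

Let φ₁ = 1.5708 rad, φ₂ = 0.7854 rad, and Δλ = 1.8326 rad.
cos c = sin φ₁ sin φ₂ + cos φ₁ cos φ₂ cos Δλ = (1.0000)(0.7071) + (0.0000)(0.7071)(-0.2588) = 0.70711,
so c = arccos(0.70711) = 0.78540 rad.
Distance = R·c = 1737.4 × 0.7854 ≈ 1365 km.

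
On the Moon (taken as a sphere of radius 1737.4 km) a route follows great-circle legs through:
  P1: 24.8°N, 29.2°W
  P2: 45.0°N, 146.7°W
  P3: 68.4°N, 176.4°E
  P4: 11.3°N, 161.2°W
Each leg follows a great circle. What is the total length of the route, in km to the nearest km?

5427 km

Leg P1→P2: central angle 1.5706 rad, distance 2728.7 km.
Leg P2→P3: central angle 0.5244 rad, distance 911.1 km.
Leg P3→P4: central angle 1.0287 rad, distance 1787.3 km.
Total: 2728.7 + 911.1 + 1787.3 ≈ 5427 km.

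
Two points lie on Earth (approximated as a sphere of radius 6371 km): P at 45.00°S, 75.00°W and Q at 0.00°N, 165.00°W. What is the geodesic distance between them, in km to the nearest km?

10008 km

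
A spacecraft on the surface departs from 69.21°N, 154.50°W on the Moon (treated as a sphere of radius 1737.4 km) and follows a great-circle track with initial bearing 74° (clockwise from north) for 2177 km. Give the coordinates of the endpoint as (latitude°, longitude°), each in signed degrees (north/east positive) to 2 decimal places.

Angular distance δ = d/R = 2177/1737.4 = 1.25302 rad; initial bearing θ = 1.2915 rad.
sin φ₂ = sin φ₁ cos δ + cos φ₁ sin δ cos θ = (0.9349)(0.3125) + (0.3549)(0.9499)(0.2756) = 0.3850, so φ₂ = 22.65°.
Δλ = atan2(sin θ sin δ cos φ₁, cos δ − sin φ₁ sin φ₂) = atan2(0.3241, -0.0475) = 98.341°.
λ₂ = -154.500° + 98.341° = -56.16°.

22.65°, -56.16°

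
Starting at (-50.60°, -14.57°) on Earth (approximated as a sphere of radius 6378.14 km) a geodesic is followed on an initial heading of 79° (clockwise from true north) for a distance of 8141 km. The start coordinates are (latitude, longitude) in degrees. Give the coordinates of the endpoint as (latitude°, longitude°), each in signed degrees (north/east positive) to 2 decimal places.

-6.22°, 56.33°

Angular distance δ = d/R = 8141/6378.14 = 1.27639 rad; initial bearing θ = 1.3788 rad.
sin φ₂ = sin φ₁ cos δ + cos φ₁ sin δ cos θ = (-0.7727)(0.2902) + (0.6347)(0.9570)(0.1908) = -0.1083, so φ₂ = -6.22°.
Δλ = atan2(sin θ sin δ cos φ₁, cos δ − sin φ₁ sin φ₂) = atan2(0.5963, 0.2065) = 70.901°.
λ₂ = -14.570° + 70.901° = 56.33°.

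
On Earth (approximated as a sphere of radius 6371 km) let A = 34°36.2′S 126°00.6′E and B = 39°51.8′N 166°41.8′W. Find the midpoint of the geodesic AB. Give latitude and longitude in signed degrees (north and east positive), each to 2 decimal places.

Central angle δ = 1.6912 rad. Interpolating on the sphere with fraction f = 0.5:
P = [sin((1−f)δ)·A + sin(fδ)·B] / sin δ = 0.7538·A + 0.7538·B in Cartesian coordinates,
giving P = (-0.9279, 0.3688, 0.0551), i.e. latitude 3.16°, longitude 158.33°.

3.16°, 158.33°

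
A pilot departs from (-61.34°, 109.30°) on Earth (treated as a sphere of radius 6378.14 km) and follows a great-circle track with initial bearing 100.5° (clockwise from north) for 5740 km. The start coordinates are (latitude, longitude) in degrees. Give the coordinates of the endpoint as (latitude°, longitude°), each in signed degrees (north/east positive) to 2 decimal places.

Angular distance δ = d/R = 5740/6378.14 = 0.89995 rad; initial bearing θ = 1.7541 rad.
sin φ₂ = sin φ₁ cos δ + cos φ₁ sin δ cos θ = (-0.8775)(0.6217) + (0.4796)(0.7833)(-0.1822) = -0.6139, so φ₂ = -37.88°.
Δλ = atan2(sin θ sin δ cos φ₁, cos δ − sin φ₁ sin φ₂) = atan2(0.3694, 0.0829) = 77.348°.
λ₂ = 109.300° + 77.348° = 186.65° → -173.35° after wrapping to (−180°, 180°].

-37.88°, -173.35°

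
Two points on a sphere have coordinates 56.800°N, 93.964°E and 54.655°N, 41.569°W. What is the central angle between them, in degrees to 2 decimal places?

62.84°

Let φ₁ = 0.9913 rad, φ₂ = 0.9539 rad, and Δλ = -2.3655 rad.
cos c = sin φ₁ sin φ₂ + cos φ₁ cos φ₂ cos Δλ = (0.8368)(0.8157) + (0.5476)(0.5785)(-0.7137) = 0.45647,
so c = arccos(0.45647) = 1.09677 rad.
So the angular separation is 62.84°.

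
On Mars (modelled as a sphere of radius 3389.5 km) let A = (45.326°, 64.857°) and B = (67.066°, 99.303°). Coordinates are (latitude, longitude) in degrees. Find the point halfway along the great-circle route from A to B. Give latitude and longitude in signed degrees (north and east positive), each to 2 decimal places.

The central angle between A and B is δ = 0.4932 rad.
With f = 0.5, the slerp weights are sin((1−f)δ)/sin δ = 0.5156 and sin(fδ)/sin δ = 0.5156.
Weighted sum of the unit vectors: (0.5156)·(0.2987,0.6365,0.7111) + (0.5156)·(-0.0630,0.3845,0.9210) = (0.1215, 0.5264, 0.8415).
Converting back: φ = atan2(z, √(x²+y²)) = 57.30°, λ = atan2(y, x) = 77.00°.

57.30°, 77.00°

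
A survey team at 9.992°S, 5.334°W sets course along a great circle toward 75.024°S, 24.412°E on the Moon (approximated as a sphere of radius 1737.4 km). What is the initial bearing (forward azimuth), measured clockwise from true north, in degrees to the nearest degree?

172°

Δλ = 29.746° = 0.5192 rad.
y = sin Δλ · cos φ₂ = (0.4962)(0.2584) = 0.1282
x = cos φ₁ sin φ₂ − sin φ₁ cos φ₂ cos Δλ = (0.9848)(-0.9660) − (-0.1735)(0.2584)(0.8682) = -0.9125
θ = atan2(y, x) = 172.00°, so the bearing is 172°.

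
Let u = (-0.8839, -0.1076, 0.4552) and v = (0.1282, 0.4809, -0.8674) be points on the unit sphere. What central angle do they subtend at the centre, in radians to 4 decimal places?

u·v = -0.5599; |u| = 1.0000, |v| = 1.0000.
cos θ = (u·v)/(|u||v|) = -0.5599, so θ = 2.1650 rad.

2.1650 rad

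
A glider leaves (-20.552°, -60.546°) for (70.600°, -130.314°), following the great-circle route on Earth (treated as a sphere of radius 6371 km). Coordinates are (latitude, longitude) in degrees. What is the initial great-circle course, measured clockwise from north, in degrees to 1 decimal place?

Δλ = -69.768° = -1.2177 rad.
y = sin Δλ · cos φ₂ = (-0.9383)(0.3322) = -0.3117
x = cos φ₁ sin φ₂ − sin φ₁ cos φ₂ cos Δλ = (0.9364)(0.9432) − (-0.3511)(0.3322)(0.3458) = 0.9235
θ = atan2(y, x) = -18.65°; adding 360° gives 341.4°.

341.4°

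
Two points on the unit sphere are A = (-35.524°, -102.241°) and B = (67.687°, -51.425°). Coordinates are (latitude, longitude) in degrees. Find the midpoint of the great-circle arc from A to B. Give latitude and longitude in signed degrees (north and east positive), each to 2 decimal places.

Central angle δ = 1.9202 rad. Interpolating on the sphere with fraction f = 0.5:
P = [sin((1−f)δ)·A + sin(fδ)·B] / sin δ = 0.8719·A + 0.8719·B in Cartesian coordinates,
giving P = (0.0560, -0.9523, 0.3000), i.e. latitude 17.46°, longitude -86.64°.

17.46°, -86.64°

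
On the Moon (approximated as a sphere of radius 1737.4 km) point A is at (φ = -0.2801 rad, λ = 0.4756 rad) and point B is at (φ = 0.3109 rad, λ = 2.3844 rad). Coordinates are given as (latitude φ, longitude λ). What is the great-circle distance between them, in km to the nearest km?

In radians: φ₁ = -0.2801, φ₂ = 0.3109, Δλ = 109.366° = 1.9088 rad.
Haversine: a = sin²(Δφ/2) + cos φ₁ cos φ₂ sin²(Δλ/2) = 0.0848 + (0.9610)(0.9521)(0.6658) = 0.69399.
Central angle c = 2·arcsin(√a) = 1.96923 rad.
Distance = R·c = 1737.4 × 1.9692 ≈ 3421 km.

3421 km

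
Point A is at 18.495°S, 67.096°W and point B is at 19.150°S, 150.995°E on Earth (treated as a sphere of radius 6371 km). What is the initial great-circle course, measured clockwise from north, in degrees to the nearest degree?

227°

With φ₁ = -0.3228, φ₂ = -0.3342, Δλ = -2.4768 rad, the forward-azimuth formula gives
θ = atan2( sin Δλ cos φ₂ , cos φ₁ sin φ₂ − sin φ₁ cos φ₂ cos Δλ ) = atan2(-0.5828, -0.5469) = -133.18°.
Adding 360° brings this into [0°, 360°): 227°.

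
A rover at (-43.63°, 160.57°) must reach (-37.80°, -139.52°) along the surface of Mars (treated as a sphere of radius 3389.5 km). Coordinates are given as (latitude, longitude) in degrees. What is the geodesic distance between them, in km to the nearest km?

2650 km

In radians: φ₁ = -0.7615, φ₂ = -0.6597, Δλ = 59.910° = 1.0456 rad.
cos c = sin φ₁ sin φ₂ + cos φ₁ cos φ₂ cos Δλ = (-0.6900)(-0.6129) + (0.7238)(0.7902)(0.5014) = 0.70964,
so c = arccos(0.70964) = 0.78180 rad.
Distance = R·c = 3389.5 × 0.7818 ≈ 2650 km.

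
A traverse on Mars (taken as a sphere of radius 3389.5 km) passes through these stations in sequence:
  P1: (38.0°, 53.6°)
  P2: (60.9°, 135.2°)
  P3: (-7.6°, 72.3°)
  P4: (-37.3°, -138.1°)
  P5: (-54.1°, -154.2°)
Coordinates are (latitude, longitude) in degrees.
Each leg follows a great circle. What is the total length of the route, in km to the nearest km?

16834 km

Leg P1→P2: central angle 0.9349 rad, distance 3168.7 km.
Leg P2→P3: central angle 1.4666 rad, distance 4970.9 km.
Leg P3→P4: central angle 2.2142 rad, distance 7505.1 km.
Leg P4→P5: central angle 0.3510 rad, distance 1189.8 km.
Total: 3168.7 + 4970.9 + 7505.1 + 1189.8 ≈ 16834 km.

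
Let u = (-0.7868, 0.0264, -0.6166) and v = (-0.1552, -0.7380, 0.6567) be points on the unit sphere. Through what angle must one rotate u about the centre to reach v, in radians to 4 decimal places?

u·v = -0.3023; |u| = 1.0000, |v| = 1.0000.
cos θ = (u·v)/(|u||v|) = -0.3023, so θ = 1.8779 rad.

1.8779 rad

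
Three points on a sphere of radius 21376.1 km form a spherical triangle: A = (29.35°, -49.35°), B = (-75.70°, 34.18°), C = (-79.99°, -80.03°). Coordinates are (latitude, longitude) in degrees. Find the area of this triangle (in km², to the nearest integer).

Side lengths (central angles): a = 0.3578, b = 1.9309, c = 2.0383 rad; semiperimeter s = 2.1635.
By l'Huilier's theorem, tan(E/4) = √[tan(s/2) tan((s−a)/2) tan((s−b)/2) tan((s−c)/2)], giving spherical excess E = 0.5253 rad.
Area = E·R² = 0.5253 × (21376.1)² ≈ 240025258 km².

240025258 km²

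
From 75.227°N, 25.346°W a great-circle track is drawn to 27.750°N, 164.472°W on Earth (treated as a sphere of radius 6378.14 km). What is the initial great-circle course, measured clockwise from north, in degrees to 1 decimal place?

322.9°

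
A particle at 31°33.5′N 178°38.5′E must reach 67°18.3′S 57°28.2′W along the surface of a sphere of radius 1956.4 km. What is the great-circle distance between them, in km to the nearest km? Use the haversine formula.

4499 km

Let φ₁ = 0.5508 rad, φ₂ = -1.1747 rad, and Δλ = 2.1623 rad.
Haversine: a = sin²(Δφ/2) + cos φ₁ cos φ₂ sin²(Δλ/2) = 0.5770 + (0.8521)(0.3858)(0.7788) = 0.83308.
Central angle c = 2·arcsin(√a) = 2.29984 rad.
Distance = R·c = 1956.4 × 2.2998 ≈ 4499 km.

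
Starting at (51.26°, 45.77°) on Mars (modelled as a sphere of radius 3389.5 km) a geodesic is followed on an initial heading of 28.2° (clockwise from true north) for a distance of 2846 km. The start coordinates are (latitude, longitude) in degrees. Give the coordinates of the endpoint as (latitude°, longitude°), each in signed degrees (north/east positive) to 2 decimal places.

Angular distance δ = d/R = 2846/3389.5 = 0.83965 rad; initial bearing θ = 0.4922 rad.
sin φ₂ = sin φ₁ cos δ + cos φ₁ sin δ cos θ = (0.7800)(0.6677) + (0.6258)(0.7444)(0.8813) = 0.9314, so φ₂ = 68.65°.
Δλ = atan2(sin θ sin δ cos φ₁, cos δ − sin φ₁ sin φ₂) = atan2(0.2201, -0.0587) = 104.940°.
λ₂ = 45.770° + 104.940° = 150.71°.

68.65°, 150.71°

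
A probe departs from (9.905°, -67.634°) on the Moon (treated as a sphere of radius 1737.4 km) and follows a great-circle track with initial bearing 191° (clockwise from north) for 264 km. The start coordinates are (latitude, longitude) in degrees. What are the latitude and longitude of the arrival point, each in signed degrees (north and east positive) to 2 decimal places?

Angular distance δ = d/R = 264/1737.4 = 0.15195 rad; initial bearing θ = 3.3336 rad.
sin φ₂ = sin φ₁ cos δ + cos φ₁ sin δ cos θ = (0.1720)(0.9885) + (0.9851)(0.1514)(-0.9816) = 0.0237, so φ₂ = 1.36°.
Δλ = atan2(sin θ sin δ cos φ₁, cos δ − sin φ₁ sin φ₂) = atan2(-0.0285, 0.9844) = -1.656°.
λ₂ = -67.634° − 1.656° = -69.29°.

1.36°, -69.29°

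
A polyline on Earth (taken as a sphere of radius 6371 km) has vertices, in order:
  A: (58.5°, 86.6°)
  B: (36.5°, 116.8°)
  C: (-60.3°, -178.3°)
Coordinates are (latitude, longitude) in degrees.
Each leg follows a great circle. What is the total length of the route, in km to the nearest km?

15553 km

Leg A→B: central angle 0.5152 rad, distance 3282.6 km.
Leg B→C: central angle 1.9259 rad, distance 12270.2 km.
Total: 3282.6 + 12270.2 ≈ 15553 km.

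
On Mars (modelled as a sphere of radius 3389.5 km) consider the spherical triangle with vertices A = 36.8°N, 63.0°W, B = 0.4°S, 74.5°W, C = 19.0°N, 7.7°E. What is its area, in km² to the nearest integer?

4945593 km²

Side lengths (central angles): a = 1.4444, b = 1.1093, c = 0.6754 rad; semiperimeter s = 1.6146.
By l'Huilier's theorem, tan(E/4) = √[tan(s/2) tan((s−a)/2) tan((s−b)/2) tan((s−c)/2)], giving spherical excess E = 0.4305 rad.
Area = E·R² = 0.4305 × (3389.5)² ≈ 4945593 km².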